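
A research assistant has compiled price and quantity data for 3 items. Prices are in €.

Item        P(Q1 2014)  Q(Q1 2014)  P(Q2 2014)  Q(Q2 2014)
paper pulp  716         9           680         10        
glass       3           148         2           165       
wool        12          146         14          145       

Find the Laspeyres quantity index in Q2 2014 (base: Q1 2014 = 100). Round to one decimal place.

Laspeyres quantity index uses base-period prices as weights.
ΣP(Q1 2014)·Q(Q2 2014) = 716×10 + 3×165 + 12×145 = 7160 + 495 + 1740 = 9395
ΣP(Q1 2014)·Q(Q1 2014) = 716×9 + 3×148 + 12×146 = 6444 + 444 + 1752 = 8640
Index = 9395 / 8640 × 100 = 108.7384

108.7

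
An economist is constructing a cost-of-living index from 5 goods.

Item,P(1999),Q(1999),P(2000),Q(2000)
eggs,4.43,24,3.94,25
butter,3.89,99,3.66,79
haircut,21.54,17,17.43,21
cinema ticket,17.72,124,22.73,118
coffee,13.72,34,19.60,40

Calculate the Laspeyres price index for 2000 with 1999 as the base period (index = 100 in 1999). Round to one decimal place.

Laspeyres price index uses base-period quantities as weights.
ΣP(2000)·Q(1999) = 3.94×24 + 3.66×99 + 17.43×17 + 22.73×124 + 19.60×34 = 94.56 + 362.34 + 296.31 + 2818.52 + 666.4 = 4238.13
ΣP(1999)·Q(1999) = 4.43×24 + 3.89×99 + 21.54×17 + 17.72×124 + 13.72×34 = 106.32 + 385.11 + 366.18 + 2197.28 + 466.48 = 3521.37
Index = 4238.13 / 3521.37 × 100 = 120.3546

120.4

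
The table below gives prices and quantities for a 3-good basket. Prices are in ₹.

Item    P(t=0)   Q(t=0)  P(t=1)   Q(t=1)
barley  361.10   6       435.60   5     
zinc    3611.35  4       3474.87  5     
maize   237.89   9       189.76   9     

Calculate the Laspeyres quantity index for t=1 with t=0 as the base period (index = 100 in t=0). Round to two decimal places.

117.33

Laspeyres quantity index uses base-period prices as weights.
ΣP(t=0)·Q(t=1) = 361.10×5 + 3611.35×5 + 237.89×9 = 1805.5 + 18056.75 + 2141.01 = 22003.26
ΣP(t=0)·Q(t=0) = 361.10×6 + 3611.35×4 + 237.89×9 = 2166.6 + 14445.4 + 2141.01 = 18753.01
Index = 22003.26 / 18753.01 × 100 = 117.3319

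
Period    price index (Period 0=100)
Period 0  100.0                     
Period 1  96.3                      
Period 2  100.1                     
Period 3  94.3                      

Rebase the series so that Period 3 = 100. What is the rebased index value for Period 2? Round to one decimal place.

Rebased(Period 2) = 100.1 / 94.3 × 100 = 106.1506

106.2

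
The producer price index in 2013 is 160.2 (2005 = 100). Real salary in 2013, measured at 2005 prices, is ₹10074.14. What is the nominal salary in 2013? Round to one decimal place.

16138.8

Nominal = Real × (Index/100) = 10074.14 × (160.2/100)
        = 10074.14 × 1.602 = 16138.7723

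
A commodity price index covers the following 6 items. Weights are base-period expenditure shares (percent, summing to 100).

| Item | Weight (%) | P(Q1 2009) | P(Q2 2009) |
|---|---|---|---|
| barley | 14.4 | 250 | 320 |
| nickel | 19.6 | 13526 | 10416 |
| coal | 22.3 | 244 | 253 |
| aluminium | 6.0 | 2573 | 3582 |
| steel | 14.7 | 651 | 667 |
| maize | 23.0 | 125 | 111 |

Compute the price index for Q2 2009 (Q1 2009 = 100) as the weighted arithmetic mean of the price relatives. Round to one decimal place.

barley: 14.4 × (320/250) = 14.4 × 1.280000 = 18.4320
nickel: 19.6 × (10416/13526) = 19.6 × 0.770072 = 15.0934
coal: 22.3 × (253/244) = 22.3 × 1.036885 = 23.1225
aluminium: 6.0 × (3582/2573) = 6.0 × 1.392149 = 8.3529
steel: 14.7 × (667/651) = 14.7 × 1.024578 = 15.0613
maize: 23.0 × (111/125) = 23.0 × 0.888000 = 20.4240
Index = Σ wᵢ·(p₁ᵢ/p₀ᵢ) = 18.4320 + 15.0934 + 23.1225 + 8.3529 + 15.0613 + 20.4240 = 100.4861

100.5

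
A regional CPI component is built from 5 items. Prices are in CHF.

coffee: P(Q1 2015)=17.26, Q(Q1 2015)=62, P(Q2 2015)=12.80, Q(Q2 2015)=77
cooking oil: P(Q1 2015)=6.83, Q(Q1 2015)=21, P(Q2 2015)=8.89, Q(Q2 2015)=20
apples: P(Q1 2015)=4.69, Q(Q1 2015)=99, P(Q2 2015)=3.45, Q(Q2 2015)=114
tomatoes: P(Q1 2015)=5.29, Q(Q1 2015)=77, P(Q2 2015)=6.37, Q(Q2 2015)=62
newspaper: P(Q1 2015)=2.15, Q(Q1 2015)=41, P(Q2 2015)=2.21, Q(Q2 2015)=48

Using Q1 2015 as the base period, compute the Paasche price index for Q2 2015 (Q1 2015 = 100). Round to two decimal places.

Paasche price index uses current-period quantities as weights.
ΣP(Q2 2015)·Q(Q2 2015) = 12.80×77 + 8.89×20 + 3.45×114 + 6.37×62 + 2.21×48 = 985.6 + 177.8 + 393.3 + 394.94 + 106.08 = 2057.72
ΣP(Q1 2015)·Q(Q2 2015) = 17.26×77 + 6.83×20 + 4.69×114 + 5.29×62 + 2.15×48 = 1329.02 + 136.6 + 534.66 + 327.98 + 103.2 = 2431.46
Index = 2057.72 / 2431.46 × 100 = 84.6290

84.63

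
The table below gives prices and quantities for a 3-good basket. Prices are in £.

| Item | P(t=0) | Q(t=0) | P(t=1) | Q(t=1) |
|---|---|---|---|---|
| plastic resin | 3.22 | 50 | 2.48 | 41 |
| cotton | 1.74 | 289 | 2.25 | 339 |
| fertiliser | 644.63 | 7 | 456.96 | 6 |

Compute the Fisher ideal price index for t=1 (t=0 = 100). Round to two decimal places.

Laspeyres component (base-period weights):
ΣP(t=1)Q(t=0) = 2.48×50 + 2.25×289 + 456.96×7 = 124 + 650.25 + 3198.72 = 3972.97
ΣP(t=0)Q(t=0) = 3.22×50 + 1.74×289 + 644.63×7 = 161 + 502.86 + 4512.41 = 5176.27
L = 3972.97 / 5176.27 × 100 = 76.7535
Paasche component (current-period weights):
ΣP(t=1)Q(t=1) = 2.48×41 + 2.25×339 + 456.96×6 = 101.68 + 762.75 + 2741.76 = 3606.19
ΣP(t=0)Q(t=1) = 3.22×41 + 1.74×339 + 644.63×6 = 132.02 + 589.86 + 3867.78 = 4589.66
P = 3606.19 / 4589.66 × 100 = 78.5721
Fisher = √(L × P) = √(76.7535 × 78.5721) = 77.6575

77.66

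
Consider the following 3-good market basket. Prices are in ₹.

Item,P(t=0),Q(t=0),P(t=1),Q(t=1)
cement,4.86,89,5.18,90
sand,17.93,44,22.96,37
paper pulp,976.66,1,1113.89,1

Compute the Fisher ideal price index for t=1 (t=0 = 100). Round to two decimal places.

117.28

Laspeyres component (base-period weights):
ΣP(t=1)Q(t=0) = 5.18×89 + 22.96×44 + 1113.89×1 = 461.02 + 1010.24 + 1113.89 = 2585.15
ΣP(t=0)Q(t=0) = 4.86×89 + 17.93×44 + 976.66×1 = 432.54 + 788.92 + 976.66 = 2198.12
L = 2585.15 / 2198.12 × 100 = 117.6073
Paasche component (current-period weights):
ΣP(t=1)Q(t=1) = 5.18×90 + 22.96×37 + 1113.89×1 = 466.2 + 849.52 + 1113.89 = 2429.61
ΣP(t=0)Q(t=1) = 4.86×90 + 17.93×37 + 976.66×1 = 437.4 + 663.41 + 976.66 = 2077.47
P = 2429.61 / 2077.47 × 100 = 116.9504
Fisher = √(L × P) = √(117.6073 × 116.9504) = 117.2784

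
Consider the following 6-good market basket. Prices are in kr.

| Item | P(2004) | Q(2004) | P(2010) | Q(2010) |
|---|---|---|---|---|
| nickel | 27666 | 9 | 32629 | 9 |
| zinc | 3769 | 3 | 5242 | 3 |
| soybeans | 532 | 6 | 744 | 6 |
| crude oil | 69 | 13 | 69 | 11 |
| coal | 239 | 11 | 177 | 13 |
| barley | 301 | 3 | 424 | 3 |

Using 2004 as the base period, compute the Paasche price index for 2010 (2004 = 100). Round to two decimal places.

Paasche price index uses current-period quantities as weights.
ΣP(2010)·Q(2010) = 32629×9 + 5242×3 + 744×6 + 69×11 + 177×13 + 424×3 = 293661 + 15726 + 4464 + 759 + 2301 + 1272 = 318183
ΣP(2004)·Q(2010) = 27666×9 + 3769×3 + 532×6 + 69×11 + 239×13 + 301×3 = 248994 + 11307 + 3192 + 759 + 3107 + 903 = 268262
Index = 318183 / 268262 × 100 = 118.6090

118.61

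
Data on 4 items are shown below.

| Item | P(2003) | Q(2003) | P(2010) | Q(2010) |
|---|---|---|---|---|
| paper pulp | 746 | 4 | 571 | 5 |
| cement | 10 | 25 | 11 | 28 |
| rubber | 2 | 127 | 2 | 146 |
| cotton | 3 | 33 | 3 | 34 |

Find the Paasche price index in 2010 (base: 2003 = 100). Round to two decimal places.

80.77

Paasche price index uses current-period quantities as weights.
ΣP(2010)·Q(2010) = 571×5 + 11×28 + 2×146 + 3×34 = 2855 + 308 + 292 + 102 = 3557
ΣP(2003)·Q(2010) = 746×5 + 10×28 + 2×146 + 3×34 = 3730 + 280 + 292 + 102 = 4404
Index = 3557 / 4404 × 100 = 80.7675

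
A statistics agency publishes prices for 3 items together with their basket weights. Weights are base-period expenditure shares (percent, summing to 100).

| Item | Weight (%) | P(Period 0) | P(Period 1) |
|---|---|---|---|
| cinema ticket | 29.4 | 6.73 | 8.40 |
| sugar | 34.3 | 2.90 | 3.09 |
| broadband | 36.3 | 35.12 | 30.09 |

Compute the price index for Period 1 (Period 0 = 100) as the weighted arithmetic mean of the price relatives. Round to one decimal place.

104.3

cinema ticket: 29.4 × (8.40/6.73) = 29.4 × 1.248143 = 36.6954
sugar: 34.3 × (3.09/2.90) = 34.3 × 1.065517 = 36.5472
broadband: 36.3 × (30.09/35.12) = 36.3 × 0.856777 = 31.1010
Index = Σ wᵢ·(p₁ᵢ/p₀ᵢ) = 36.6954 + 36.5472 + 31.1010 = 104.3436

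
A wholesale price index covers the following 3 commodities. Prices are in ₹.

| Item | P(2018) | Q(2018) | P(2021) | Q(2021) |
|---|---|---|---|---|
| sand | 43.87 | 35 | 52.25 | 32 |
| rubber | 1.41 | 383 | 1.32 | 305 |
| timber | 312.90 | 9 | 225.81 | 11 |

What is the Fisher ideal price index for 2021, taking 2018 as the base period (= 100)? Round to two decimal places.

87.82

Laspeyres component (base-period weights):
ΣP(2021)Q(2018) = 52.25×35 + 1.32×383 + 225.81×9 = 1828.75 + 505.56 + 2032.29 = 4366.6
ΣP(2018)Q(2018) = 43.87×35 + 1.41×383 + 312.90×9 = 1535.45 + 540.03 + 2816.1 = 4891.58
L = 4366.6 / 4891.58 × 100 = 89.2677
Paasche component (current-period weights):
ΣP(2021)Q(2021) = 52.25×32 + 1.32×305 + 225.81×11 = 1672 + 402.6 + 2483.91 = 4558.51
ΣP(2018)Q(2021) = 43.87×32 + 1.41×305 + 312.90×11 = 1403.84 + 430.05 + 3441.9 = 5275.79
P = 4558.51 / 5275.79 × 100 = 86.4043
Fisher = √(L × P) = √(89.2677 × 86.4043) = 87.8243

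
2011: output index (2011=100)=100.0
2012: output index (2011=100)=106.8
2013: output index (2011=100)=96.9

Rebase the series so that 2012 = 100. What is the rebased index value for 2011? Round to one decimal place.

93.6

Rebased(2011) = 100.0 / 106.8 × 100 = 93.6330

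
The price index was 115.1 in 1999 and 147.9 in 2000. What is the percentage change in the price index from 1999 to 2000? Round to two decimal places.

Change = (147.9 − 115.1) / 115.1 × 100
       = 32.8 / 115.1 × 100 = 28.4970%

28.50%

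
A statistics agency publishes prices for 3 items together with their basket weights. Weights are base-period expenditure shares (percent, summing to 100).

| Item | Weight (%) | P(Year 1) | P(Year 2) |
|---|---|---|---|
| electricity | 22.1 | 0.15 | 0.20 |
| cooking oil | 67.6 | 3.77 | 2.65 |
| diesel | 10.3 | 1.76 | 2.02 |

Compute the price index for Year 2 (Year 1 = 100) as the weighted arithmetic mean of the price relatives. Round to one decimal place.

88.8

electricity: 22.1 × (0.20/0.15) = 22.1 × 1.333333 = 29.4667
cooking oil: 67.6 × (2.65/3.77) = 67.6 × 0.702918 = 47.5172
diesel: 10.3 × (2.02/1.76) = 10.3 × 1.147727 = 11.8216
Index = Σ wᵢ·(p₁ᵢ/p₀ᵢ) = 29.4667 + 47.5172 + 11.8216 = 88.8055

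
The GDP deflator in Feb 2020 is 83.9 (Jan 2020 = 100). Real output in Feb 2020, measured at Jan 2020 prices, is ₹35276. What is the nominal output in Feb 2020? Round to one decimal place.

Nominal = Real × (Index/100) = 35276 × (83.9/100)
        = 35276 × 0.839 = 29596.5640

29596.6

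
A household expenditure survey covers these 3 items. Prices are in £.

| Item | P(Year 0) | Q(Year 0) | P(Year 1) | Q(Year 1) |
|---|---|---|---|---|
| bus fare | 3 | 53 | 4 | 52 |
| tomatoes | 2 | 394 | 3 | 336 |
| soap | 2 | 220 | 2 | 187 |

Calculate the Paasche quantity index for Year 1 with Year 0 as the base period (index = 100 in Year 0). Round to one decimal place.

Paasche quantity index uses current-period prices as weights.
ΣP(Year 1)·Q(Year 1) = 4×52 + 3×336 + 2×187 = 208 + 1008 + 374 = 1590
ΣP(Year 1)·Q(Year 0) = 4×53 + 3×394 + 2×220 = 212 + 1182 + 440 = 1834
Index = 1590 / 1834 × 100 = 86.6957

86.7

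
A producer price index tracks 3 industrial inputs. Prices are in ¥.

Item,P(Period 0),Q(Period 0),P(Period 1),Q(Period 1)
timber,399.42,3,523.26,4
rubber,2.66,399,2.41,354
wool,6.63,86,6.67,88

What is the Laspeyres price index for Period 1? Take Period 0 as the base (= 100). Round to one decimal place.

Laspeyres price index uses base-period quantities as weights.
ΣP(Period 1)·Q(Period 0) = 523.26×3 + 2.41×399 + 6.67×86 = 1569.78 + 961.59 + 573.62 = 3104.99
ΣP(Period 0)·Q(Period 0) = 399.42×3 + 2.66×399 + 6.63×86 = 1198.26 + 1061.34 + 570.18 = 2829.78
Index = 3104.99 / 2829.78 × 100 = 109.7255

109.7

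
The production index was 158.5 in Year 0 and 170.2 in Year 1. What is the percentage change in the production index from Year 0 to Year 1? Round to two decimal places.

Change = (170.2 − 158.5) / 158.5 × 100
       = 11.7 / 158.5 × 100 = 7.3817%

7.38%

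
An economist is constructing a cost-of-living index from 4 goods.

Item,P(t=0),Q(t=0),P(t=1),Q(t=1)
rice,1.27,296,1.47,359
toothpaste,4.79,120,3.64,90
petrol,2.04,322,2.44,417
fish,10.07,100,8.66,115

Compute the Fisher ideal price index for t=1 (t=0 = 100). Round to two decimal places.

Laspeyres component (base-period weights):
ΣP(t=1)Q(t=0) = 1.47×296 + 3.64×120 + 2.44×322 + 8.66×100 = 435.12 + 436.8 + 785.68 + 866 = 2523.6
ΣP(t=0)Q(t=0) = 1.27×296 + 4.79×120 + 2.04×322 + 10.07×100 = 375.92 + 574.8 + 656.88 + 1007 = 2614.6
L = 2523.6 / 2614.6 × 100 = 96.5195
Paasche component (current-period weights):
ΣP(t=1)Q(t=1) = 1.47×359 + 3.64×90 + 2.44×417 + 8.66×115 = 527.73 + 327.6 + 1017.48 + 995.9 = 2868.71
ΣP(t=0)Q(t=1) = 1.27×359 + 4.79×90 + 2.04×417 + 10.07×115 = 455.93 + 431.1 + 850.68 + 1158.05 = 2895.76
P = 2868.71 / 2895.76 × 100 = 99.0659
Fisher = √(L × P) = √(96.5195 × 99.0659) = 97.7844

97.78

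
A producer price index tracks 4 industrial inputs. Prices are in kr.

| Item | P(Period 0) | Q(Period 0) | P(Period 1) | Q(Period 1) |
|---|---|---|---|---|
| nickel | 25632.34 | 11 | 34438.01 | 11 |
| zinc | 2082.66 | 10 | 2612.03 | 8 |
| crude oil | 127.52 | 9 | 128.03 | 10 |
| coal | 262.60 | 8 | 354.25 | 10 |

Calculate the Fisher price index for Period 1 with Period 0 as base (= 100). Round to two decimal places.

Laspeyres component (base-period weights):
ΣP(Period 1)Q(Period 0) = 34438.01×11 + 2612.03×10 + 128.03×9 + 354.25×8 = 378818.11 + 26120.3 + 1152.27 + 2834 = 408924.68
ΣP(Period 0)Q(Period 0) = 25632.34×11 + 2082.66×10 + 127.52×9 + 262.60×8 = 281955.74 + 20826.6 + 1147.68 + 2100.8 = 306030.82
L = 408924.68 / 306030.82 × 100 = 133.6221
Paasche component (current-period weights):
ΣP(Period 1)Q(Period 1) = 34438.01×11 + 2612.03×8 + 128.03×10 + 354.25×10 = 378818.11 + 20896.24 + 1280.3 + 3542.5 = 404537.15
ΣP(Period 0)Q(Period 1) = 25632.34×11 + 2082.66×8 + 127.52×10 + 262.60×10 = 281955.74 + 16661.28 + 1275.2 + 2626 = 302518.22
P = 404537.15 / 302518.22 × 100 = 133.7232
Fisher = √(L × P) = √(133.6221 × 133.7232) = 133.6726

133.67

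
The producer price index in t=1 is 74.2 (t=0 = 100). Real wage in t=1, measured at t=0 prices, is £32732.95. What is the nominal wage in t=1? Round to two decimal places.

Nominal = Real × (Index/100) = 32732.95 × (74.2/100)
        = 32732.95 × 0.742 = 24287.8489

24287.85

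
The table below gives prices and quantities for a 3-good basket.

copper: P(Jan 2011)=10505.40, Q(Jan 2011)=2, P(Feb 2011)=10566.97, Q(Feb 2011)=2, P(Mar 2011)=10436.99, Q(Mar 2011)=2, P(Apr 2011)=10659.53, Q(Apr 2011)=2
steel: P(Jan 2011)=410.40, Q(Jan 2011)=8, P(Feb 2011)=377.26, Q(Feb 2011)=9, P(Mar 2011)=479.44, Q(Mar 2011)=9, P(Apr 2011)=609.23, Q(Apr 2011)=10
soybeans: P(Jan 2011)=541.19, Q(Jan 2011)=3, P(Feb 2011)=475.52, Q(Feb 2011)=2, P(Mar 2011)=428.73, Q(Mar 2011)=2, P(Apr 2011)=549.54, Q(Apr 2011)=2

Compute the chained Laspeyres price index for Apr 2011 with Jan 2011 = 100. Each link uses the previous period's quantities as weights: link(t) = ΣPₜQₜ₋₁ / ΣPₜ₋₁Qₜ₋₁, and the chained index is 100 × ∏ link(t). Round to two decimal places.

Link Jan 2011→Feb 2011:
ΣP(Feb 2011)Q(Jan 2011) = 10566.97×2 + 377.26×8 + 475.52×3 = 21133.94 + 3018.08 + 1426.56 = 25578.58
ΣP(Jan 2011)Q(Jan 2011) = 10505.40×2 + 410.40×8 + 541.19×3 = 21010.8 + 3283.2 + 1623.57 = 25917.57
link = 25578.58/25917.57 = 0.986920
Link Feb 2011→Mar 2011:
ΣP(Mar 2011)Q(Feb 2011) = 10436.99×2 + 479.44×9 + 428.73×2 = 20873.98 + 4314.96 + 857.46 = 26046.4
ΣP(Feb 2011)Q(Feb 2011) = 10566.97×2 + 377.26×9 + 475.52×2 = 21133.94 + 3395.34 + 951.04 = 25480.32
link = 26046.4/25480.32 = 1.022216
Link Mar 2011→Apr 2011:
ΣP(Apr 2011)Q(Mar 2011) = 10659.53×2 + 609.23×9 + 549.54×2 = 21319.06 + 5483.07 + 1099.08 = 27901.21
ΣP(Mar 2011)Q(Mar 2011) = 10436.99×2 + 479.44×9 + 428.73×2 = 20873.98 + 4314.96 + 857.46 = 26046.4
link = 27901.21/26046.4 = 1.071212
Chained index = 100 × 0.986920 × 1.022216 × 1.071212 = 108.0688

108.07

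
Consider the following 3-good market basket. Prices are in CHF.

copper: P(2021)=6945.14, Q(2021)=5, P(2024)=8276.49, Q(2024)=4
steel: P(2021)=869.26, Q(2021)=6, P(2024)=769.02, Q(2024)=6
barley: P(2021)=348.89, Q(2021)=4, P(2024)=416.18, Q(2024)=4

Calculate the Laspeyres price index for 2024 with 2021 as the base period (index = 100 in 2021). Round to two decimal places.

115.30

Laspeyres price index uses base-period quantities as weights.
ΣP(2024)·Q(2021) = 8276.49×5 + 769.02×6 + 416.18×4 = 41382.45 + 4614.12 + 1664.72 = 47661.29
ΣP(2021)·Q(2021) = 6945.14×5 + 869.26×6 + 348.89×4 = 34725.7 + 5215.56 + 1395.56 = 41336.82
Index = 47661.29 / 41336.82 × 100 = 115.2998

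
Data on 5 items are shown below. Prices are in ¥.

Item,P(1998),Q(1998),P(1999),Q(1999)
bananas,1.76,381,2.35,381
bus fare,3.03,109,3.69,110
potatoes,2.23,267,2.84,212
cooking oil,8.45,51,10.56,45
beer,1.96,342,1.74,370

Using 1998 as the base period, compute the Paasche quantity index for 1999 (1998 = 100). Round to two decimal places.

Paasche quantity index uses current-period prices as weights.
ΣP(1999)·Q(1999) = 2.35×381 + 3.69×110 + 2.84×212 + 10.56×45 + 1.74×370 = 895.35 + 405.9 + 602.08 + 475.2 + 643.8 = 3022.33
ΣP(1999)·Q(1998) = 2.35×381 + 3.69×109 + 2.84×267 + 10.56×51 + 1.74×342 = 895.35 + 402.21 + 758.28 + 538.56 + 595.08 = 3189.48
Index = 3022.33 / 3189.48 × 100 = 94.7593

94.76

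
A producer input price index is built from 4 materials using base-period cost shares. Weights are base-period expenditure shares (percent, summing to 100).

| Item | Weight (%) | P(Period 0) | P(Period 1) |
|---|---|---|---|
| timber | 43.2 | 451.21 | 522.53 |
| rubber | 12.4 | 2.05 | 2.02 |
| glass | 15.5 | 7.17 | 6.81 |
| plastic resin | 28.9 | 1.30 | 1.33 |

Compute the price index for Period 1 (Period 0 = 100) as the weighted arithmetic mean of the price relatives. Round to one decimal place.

timber: 43.2 × (522.53/451.21) = 43.2 × 1.158064 = 50.0284
rubber: 12.4 × (2.02/2.05) = 12.4 × 0.985366 = 12.2185
glass: 15.5 × (6.81/7.17) = 15.5 × 0.949791 = 14.7218
plastic resin: 28.9 × (1.33/1.30) = 28.9 × 1.023077 = 29.5669
Index = Σ wᵢ·(p₁ᵢ/p₀ᵢ) = 50.0284 + 12.2185 + 14.7218 + 29.5669 = 106.5356

106.5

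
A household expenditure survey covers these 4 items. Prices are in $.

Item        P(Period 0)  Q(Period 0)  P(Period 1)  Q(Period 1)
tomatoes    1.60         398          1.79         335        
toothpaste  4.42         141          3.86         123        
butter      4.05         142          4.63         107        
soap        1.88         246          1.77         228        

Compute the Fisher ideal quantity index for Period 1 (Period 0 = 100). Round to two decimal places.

84.25

Laspeyres component (base-period weights):
ΣP(Period 0)Q(Period 1) = 1.60×335 + 4.42×123 + 4.05×107 + 1.88×228 = 536 + 543.66 + 433.35 + 428.64 = 1941.65
ΣP(Period 0)Q(Period 0) = 1.60×398 + 4.42×141 + 4.05×142 + 1.88×246 = 636.8 + 623.22 + 575.1 + 462.48 = 2297.6
L = 1941.65 / 2297.6 × 100 = 84.5077
Paasche component (current-period weights):
ΣP(Period 1)Q(Period 1) = 1.79×335 + 3.86×123 + 4.63×107 + 1.77×228 = 599.65 + 474.78 + 495.41 + 403.56 = 1973.4
ΣP(Period 1)Q(Period 0) = 1.79×398 + 3.86×141 + 4.63×142 + 1.77×246 = 712.42 + 544.26 + 657.46 + 435.42 = 2349.56
P = 1973.4 / 2349.56 × 100 = 83.9902
Fisher = √(L × P) = √(84.5077 × 83.9902) = 84.2486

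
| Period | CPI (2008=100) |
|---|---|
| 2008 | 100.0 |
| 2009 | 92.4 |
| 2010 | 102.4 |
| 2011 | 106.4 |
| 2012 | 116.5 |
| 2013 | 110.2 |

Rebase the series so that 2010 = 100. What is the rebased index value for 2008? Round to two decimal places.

97.66

Rebased(2008) = 100.0 / 102.4 × 100 = 97.6562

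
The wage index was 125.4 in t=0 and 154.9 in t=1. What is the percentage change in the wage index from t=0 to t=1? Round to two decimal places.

Change = (154.9 − 125.4) / 125.4 × 100
       = 29.5 / 125.4 × 100 = 23.5247%

23.52%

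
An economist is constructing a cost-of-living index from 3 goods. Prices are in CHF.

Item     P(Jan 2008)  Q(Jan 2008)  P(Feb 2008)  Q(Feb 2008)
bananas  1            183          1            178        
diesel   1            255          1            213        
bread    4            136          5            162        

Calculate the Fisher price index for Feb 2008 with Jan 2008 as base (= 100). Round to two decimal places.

114.72

Laspeyres component (base-period weights):
ΣP(Feb 2008)Q(Jan 2008) = 1×183 + 1×255 + 5×136 = 183 + 255 + 680 = 1118
ΣP(Jan 2008)Q(Jan 2008) = 1×183 + 1×255 + 4×136 = 183 + 255 + 544 = 982
L = 1118 / 982 × 100 = 113.8493
Paasche component (current-period weights):
ΣP(Feb 2008)Q(Feb 2008) = 1×178 + 1×213 + 5×162 = 178 + 213 + 810 = 1201
ΣP(Jan 2008)Q(Feb 2008) = 1×178 + 1×213 + 4×162 = 178 + 213 + 648 = 1039
P = 1201 / 1039 × 100 = 115.5919
Fisher = √(L × P) = √(113.8493 × 115.5919) = 114.7173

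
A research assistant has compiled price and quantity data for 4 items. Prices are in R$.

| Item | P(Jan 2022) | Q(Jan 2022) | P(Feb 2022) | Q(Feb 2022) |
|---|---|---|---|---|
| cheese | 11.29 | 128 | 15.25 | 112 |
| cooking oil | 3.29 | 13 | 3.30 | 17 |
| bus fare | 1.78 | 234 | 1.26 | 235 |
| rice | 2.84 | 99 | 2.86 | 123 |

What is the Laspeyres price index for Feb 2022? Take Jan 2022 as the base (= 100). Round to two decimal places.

117.72

Laspeyres price index uses base-period quantities as weights.
ΣP(Feb 2022)·Q(Jan 2022) = 15.25×128 + 3.30×13 + 1.26×234 + 2.86×99 = 1952 + 42.9 + 294.84 + 283.14 = 2572.88
ΣP(Jan 2022)·Q(Jan 2022) = 11.29×128 + 3.29×13 + 1.78×234 + 2.84×99 = 1445.12 + 42.77 + 416.52 + 281.16 = 2185.57
Index = 2572.88 / 2185.57 × 100 = 117.7212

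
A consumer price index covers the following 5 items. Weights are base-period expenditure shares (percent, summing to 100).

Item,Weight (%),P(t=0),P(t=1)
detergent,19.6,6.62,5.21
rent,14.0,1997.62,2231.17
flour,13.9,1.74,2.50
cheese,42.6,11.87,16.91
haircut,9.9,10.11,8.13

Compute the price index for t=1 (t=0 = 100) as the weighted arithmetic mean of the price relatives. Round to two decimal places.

detergent: 19.6 × (5.21/6.62) = 19.6 × 0.787009 = 15.4254
rent: 14.0 × (2231.17/1997.62) = 14.0 × 1.116914 = 15.6368
flour: 13.9 × (2.50/1.74) = 13.9 × 1.436782 = 19.9713
cheese: 42.6 × (16.91/11.87) = 42.6 × 1.424600 = 60.6880
haircut: 9.9 × (8.13/10.11) = 9.9 × 0.804154 = 7.9611
Index = Σ wᵢ·(p₁ᵢ/p₀ᵢ) = 15.4254 + 15.6368 + 19.9713 + 60.6880 + 7.9611 = 119.6825

119.68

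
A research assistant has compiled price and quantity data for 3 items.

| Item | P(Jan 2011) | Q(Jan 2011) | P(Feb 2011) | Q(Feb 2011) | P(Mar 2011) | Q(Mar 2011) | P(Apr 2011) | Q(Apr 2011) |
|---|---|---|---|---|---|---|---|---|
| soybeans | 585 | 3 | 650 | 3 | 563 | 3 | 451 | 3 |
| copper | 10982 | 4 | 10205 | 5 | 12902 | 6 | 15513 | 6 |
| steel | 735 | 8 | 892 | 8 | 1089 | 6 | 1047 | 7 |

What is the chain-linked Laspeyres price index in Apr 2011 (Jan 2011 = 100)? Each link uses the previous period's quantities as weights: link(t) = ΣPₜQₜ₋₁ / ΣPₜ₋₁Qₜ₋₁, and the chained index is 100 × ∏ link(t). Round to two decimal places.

141.85

Link Jan 2011→Feb 2011:
ΣP(Feb 2011)Q(Jan 2011) = 650×3 + 10205×4 + 892×8 = 1950 + 40820 + 7136 = 49906
ΣP(Jan 2011)Q(Jan 2011) = 585×3 + 10982×4 + 735×8 = 1755 + 43928 + 5880 = 51563
link = 49906/51563 = 0.967865
Link Feb 2011→Mar 2011:
ΣP(Mar 2011)Q(Feb 2011) = 563×3 + 12902×5 + 1089×8 = 1689 + 64510 + 8712 = 74911
ΣP(Feb 2011)Q(Feb 2011) = 650×3 + 10205×5 + 892×8 = 1950 + 51025 + 7136 = 60111
link = 74911/60111 = 1.246211
Link Mar 2011→Apr 2011:
ΣP(Apr 2011)Q(Mar 2011) = 451×3 + 15513×6 + 1047×6 = 1353 + 93078 + 6282 = 100713
ΣP(Mar 2011)Q(Mar 2011) = 563×3 + 12902×6 + 1089×6 = 1689 + 77412 + 6534 = 85635
link = 100713/85635 = 1.176073
Chained index = 100 × 0.967865 × 1.246211 × 1.176073 = 141.8536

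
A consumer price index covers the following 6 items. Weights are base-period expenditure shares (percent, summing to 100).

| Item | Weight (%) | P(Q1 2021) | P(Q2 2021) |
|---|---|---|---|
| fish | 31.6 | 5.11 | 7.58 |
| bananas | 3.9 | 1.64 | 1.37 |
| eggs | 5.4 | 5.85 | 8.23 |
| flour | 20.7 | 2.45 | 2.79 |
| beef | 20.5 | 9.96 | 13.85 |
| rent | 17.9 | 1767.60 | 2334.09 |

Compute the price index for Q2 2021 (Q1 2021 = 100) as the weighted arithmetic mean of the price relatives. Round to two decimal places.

fish: 31.6 × (7.58/5.11) = 31.6 × 1.483366 = 46.8744
bananas: 3.9 × (1.37/1.64) = 3.9 × 0.835366 = 3.2579
eggs: 5.4 × (8.23/5.85) = 5.4 × 1.406838 = 7.5969
flour: 20.7 × (2.79/2.45) = 20.7 × 1.138776 = 23.5727
beef: 20.5 × (13.85/9.96) = 20.5 × 1.390562 = 28.5065
rent: 17.9 × (2334.09/1767.60) = 17.9 × 1.320485 = 23.6367
Index = Σ wᵢ·(p₁ᵢ/p₀ᵢ) = 46.8744 + 3.2579 + 7.5969 + 23.5727 + 28.5065 + 23.6367 = 133.4451

133.45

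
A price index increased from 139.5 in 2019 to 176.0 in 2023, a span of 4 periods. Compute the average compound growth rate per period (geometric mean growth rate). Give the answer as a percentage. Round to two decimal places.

Growth factor = (176.0/139.5)^(1/4) = (1.261649)^(1/4) = 1.059826
Growth rate = 1.059826 − 1 = 0.059826 = 5.9826%

5.98%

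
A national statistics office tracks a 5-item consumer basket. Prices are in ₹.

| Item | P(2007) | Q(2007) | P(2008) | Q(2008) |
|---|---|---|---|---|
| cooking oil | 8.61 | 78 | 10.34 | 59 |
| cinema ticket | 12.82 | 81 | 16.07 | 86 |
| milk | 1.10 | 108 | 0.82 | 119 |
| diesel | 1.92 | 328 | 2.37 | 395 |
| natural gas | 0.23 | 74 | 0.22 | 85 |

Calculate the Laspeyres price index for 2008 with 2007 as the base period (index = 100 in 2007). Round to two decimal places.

Laspeyres price index uses base-period quantities as weights.
ΣP(2008)·Q(2007) = 10.34×78 + 16.07×81 + 0.82×108 + 2.37×328 + 0.22×74 = 806.52 + 1301.67 + 88.56 + 777.36 + 16.28 = 2990.39
ΣP(2007)·Q(2007) = 8.61×78 + 12.82×81 + 1.10×108 + 1.92×328 + 0.23×74 = 671.58 + 1038.42 + 118.8 + 629.76 + 17.02 = 2475.58
Index = 2990.39 / 2475.58 × 100 = 120.7955

120.80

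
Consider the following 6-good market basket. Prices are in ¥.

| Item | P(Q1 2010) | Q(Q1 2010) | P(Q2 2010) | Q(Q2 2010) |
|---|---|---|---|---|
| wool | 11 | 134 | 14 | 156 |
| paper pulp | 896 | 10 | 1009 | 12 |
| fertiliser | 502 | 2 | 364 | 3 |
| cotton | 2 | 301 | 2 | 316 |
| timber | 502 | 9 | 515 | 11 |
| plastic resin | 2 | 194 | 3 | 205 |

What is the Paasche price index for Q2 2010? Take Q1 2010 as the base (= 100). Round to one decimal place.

Paasche price index uses current-period quantities as weights.
ΣP(Q2 2010)·Q(Q2 2010) = 14×156 + 1009×12 + 364×3 + 2×316 + 515×11 + 3×205 = 2184 + 12108 + 1092 + 632 + 5665 + 615 = 22296
ΣP(Q1 2010)·Q(Q2 2010) = 11×156 + 896×12 + 502×3 + 2×316 + 502×11 + 2×205 = 1716 + 10752 + 1506 + 632 + 5522 + 410 = 20538
Index = 22296 / 20538 × 100 = 108.5597

108.6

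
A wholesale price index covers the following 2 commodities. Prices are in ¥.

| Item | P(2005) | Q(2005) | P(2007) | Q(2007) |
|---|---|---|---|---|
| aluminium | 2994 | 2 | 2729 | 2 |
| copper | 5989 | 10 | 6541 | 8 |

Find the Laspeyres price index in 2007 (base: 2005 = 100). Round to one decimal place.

107.6

Laspeyres price index uses base-period quantities as weights.
ΣP(2007)·Q(2005) = 2729×2 + 6541×10 = 5458 + 65410 = 70868
ΣP(2005)·Q(2005) = 2994×2 + 5989×10 = 5988 + 59890 = 65878
Index = 70868 / 65878 × 100 = 107.5746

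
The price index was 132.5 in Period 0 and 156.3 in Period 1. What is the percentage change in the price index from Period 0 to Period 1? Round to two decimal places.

Change = (156.3 − 132.5) / 132.5 × 100
       = 23.8 / 132.5 × 100 = 17.9623%

17.96%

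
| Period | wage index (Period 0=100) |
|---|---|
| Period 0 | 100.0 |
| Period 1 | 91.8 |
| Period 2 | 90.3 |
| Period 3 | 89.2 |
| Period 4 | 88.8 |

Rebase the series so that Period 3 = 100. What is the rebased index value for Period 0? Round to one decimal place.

112.1

Rebased(Period 0) = 100.0 / 89.2 × 100 = 112.1076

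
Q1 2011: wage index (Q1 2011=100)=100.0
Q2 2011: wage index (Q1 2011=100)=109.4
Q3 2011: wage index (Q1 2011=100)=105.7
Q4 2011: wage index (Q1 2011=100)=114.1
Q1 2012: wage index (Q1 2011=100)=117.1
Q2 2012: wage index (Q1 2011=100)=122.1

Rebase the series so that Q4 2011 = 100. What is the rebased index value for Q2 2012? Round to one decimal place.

107.0

Rebased(Q2 2012) = 122.1 / 114.1 × 100 = 107.0114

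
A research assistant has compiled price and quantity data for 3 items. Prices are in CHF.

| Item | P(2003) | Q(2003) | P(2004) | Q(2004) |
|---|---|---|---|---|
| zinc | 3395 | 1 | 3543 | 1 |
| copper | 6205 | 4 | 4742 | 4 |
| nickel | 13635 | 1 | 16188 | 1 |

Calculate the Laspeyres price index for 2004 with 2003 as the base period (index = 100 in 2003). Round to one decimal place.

Laspeyres price index uses base-period quantities as weights.
ΣP(2004)·Q(2003) = 3543×1 + 4742×4 + 16188×1 = 3543 + 18968 + 16188 = 38699
ΣP(2003)·Q(2003) = 3395×1 + 6205×4 + 13635×1 = 3395 + 24820 + 13635 = 41850
Index = 38699 / 41850 × 100 = 92.4707

92.5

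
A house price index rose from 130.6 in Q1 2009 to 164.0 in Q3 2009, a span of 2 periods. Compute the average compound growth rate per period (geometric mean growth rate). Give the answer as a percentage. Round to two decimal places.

Growth factor = (164.0/130.6)^(1/2) = (1.255743)^(1/2) = 1.120599
Growth rate = 1.120599 − 1 = 0.120599 = 12.0599%

12.06%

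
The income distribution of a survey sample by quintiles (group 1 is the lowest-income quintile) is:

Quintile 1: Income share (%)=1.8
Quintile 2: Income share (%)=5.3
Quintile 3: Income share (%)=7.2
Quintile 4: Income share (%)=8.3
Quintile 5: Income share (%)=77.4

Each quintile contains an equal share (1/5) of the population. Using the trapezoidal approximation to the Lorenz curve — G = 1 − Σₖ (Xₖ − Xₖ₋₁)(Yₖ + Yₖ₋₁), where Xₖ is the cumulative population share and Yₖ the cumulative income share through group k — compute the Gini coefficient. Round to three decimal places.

0.617

Cumulative income shares Yₖ: 0.0180, 0.0710, 0.1430, 0.2260, 1.0000
Σ (Xₖ−Xₖ₋₁)(Yₖ+Yₖ₋₁) = (1/5)(0.0180+0.0000) + (1/5)(0.0710+0.0180) + (1/5)(0.1430+0.0710) + (1/5)(0.2260+0.1430) + (1/5)(1.0000+0.2260)
  = 0.0036 + 0.0178 + 0.0428 + 0.0738 + 0.2452 = 0.3832
G = 1 − 0.3832 = 0.6168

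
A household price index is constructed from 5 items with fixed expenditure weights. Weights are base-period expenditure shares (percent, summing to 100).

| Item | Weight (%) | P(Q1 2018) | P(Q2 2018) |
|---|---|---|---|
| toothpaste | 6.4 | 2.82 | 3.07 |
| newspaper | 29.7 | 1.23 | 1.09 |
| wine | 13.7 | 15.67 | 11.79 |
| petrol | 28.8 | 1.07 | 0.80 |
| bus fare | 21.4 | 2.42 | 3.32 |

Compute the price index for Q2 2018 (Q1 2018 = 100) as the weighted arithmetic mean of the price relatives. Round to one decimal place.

toothpaste: 6.4 × (3.07/2.82) = 6.4 × 1.088652 = 6.9674
newspaper: 29.7 × (1.09/1.23) = 29.7 × 0.886179 = 26.3195
wine: 13.7 × (11.79/15.67) = 13.7 × 0.752393 = 10.3078
petrol: 28.8 × (0.80/1.07) = 28.8 × 0.747664 = 21.5327
bus fare: 21.4 × (3.32/2.42) = 21.4 × 1.371901 = 29.3587
Index = Σ wᵢ·(p₁ᵢ/p₀ᵢ) = 6.9674 + 26.3195 + 10.3078 + 21.5327 + 29.3587 = 94.4861

94.5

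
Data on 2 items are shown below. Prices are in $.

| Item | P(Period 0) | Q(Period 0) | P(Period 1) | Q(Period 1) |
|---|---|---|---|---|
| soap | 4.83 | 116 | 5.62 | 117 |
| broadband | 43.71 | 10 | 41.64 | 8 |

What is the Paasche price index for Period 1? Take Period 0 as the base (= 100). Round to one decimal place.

108.3

Paasche price index uses current-period quantities as weights.
ΣP(Period 1)·Q(Period 1) = 5.62×117 + 41.64×8 = 657.54 + 333.12 = 990.66
ΣP(Period 0)·Q(Period 1) = 4.83×117 + 43.71×8 = 565.11 + 349.68 = 914.79
Index = 990.66 / 914.79 × 100 = 108.2937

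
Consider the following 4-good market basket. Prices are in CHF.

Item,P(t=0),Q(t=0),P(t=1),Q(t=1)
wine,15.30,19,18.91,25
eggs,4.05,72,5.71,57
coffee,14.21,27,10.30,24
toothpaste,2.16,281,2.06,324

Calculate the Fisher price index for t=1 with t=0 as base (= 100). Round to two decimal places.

103.50

Laspeyres component (base-period weights):
ΣP(t=1)Q(t=0) = 18.91×19 + 5.71×72 + 10.30×27 + 2.06×281 = 359.29 + 411.12 + 278.1 + 578.86 = 1627.37
ΣP(t=0)Q(t=0) = 15.30×19 + 4.05×72 + 14.21×27 + 2.16×281 = 290.7 + 291.6 + 383.67 + 606.96 = 1572.93
L = 1627.37 / 1572.93 × 100 = 103.4611
Paasche component (current-period weights):
ΣP(t=1)Q(t=1) = 18.91×25 + 5.71×57 + 10.30×24 + 2.06×324 = 472.75 + 325.47 + 247.2 + 667.44 = 1712.86
ΣP(t=0)Q(t=1) = 15.30×25 + 4.05×57 + 14.21×24 + 2.16×324 = 382.5 + 230.85 + 341.04 + 699.84 = 1654.23
P = 1712.86 / 1654.23 × 100 = 103.5442
Fisher = √(L × P) = √(103.4611 × 103.5442) = 103.5026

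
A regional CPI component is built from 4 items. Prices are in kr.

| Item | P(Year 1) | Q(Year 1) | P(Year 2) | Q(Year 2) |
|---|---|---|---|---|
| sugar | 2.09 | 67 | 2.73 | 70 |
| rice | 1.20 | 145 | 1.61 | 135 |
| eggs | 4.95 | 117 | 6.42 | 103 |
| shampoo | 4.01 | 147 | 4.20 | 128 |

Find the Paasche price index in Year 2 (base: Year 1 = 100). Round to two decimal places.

120.72

Paasche price index uses current-period quantities as weights.
ΣP(Year 2)·Q(Year 2) = 2.73×70 + 1.61×135 + 6.42×103 + 4.20×128 = 191.1 + 217.35 + 661.26 + 537.6 = 1607.31
ΣP(Year 1)·Q(Year 2) = 2.09×70 + 1.20×135 + 4.95×103 + 4.01×128 = 146.3 + 162 + 509.85 + 513.28 = 1331.43
Index = 1607.31 / 1331.43 × 100 = 120.7206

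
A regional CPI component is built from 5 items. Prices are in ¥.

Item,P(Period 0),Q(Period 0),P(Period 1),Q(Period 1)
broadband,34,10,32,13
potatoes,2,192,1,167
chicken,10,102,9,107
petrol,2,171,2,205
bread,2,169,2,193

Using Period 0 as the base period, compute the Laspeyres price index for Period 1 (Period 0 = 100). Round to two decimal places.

87.05

Laspeyres price index uses base-period quantities as weights.
ΣP(Period 1)·Q(Period 0) = 32×10 + 1×192 + 9×102 + 2×171 + 2×169 = 320 + 192 + 918 + 342 + 338 = 2110
ΣP(Period 0)·Q(Period 0) = 34×10 + 2×192 + 10×102 + 2×171 + 2×169 = 340 + 384 + 1020 + 342 + 338 = 2424
Index = 2110 / 2424 × 100 = 87.0462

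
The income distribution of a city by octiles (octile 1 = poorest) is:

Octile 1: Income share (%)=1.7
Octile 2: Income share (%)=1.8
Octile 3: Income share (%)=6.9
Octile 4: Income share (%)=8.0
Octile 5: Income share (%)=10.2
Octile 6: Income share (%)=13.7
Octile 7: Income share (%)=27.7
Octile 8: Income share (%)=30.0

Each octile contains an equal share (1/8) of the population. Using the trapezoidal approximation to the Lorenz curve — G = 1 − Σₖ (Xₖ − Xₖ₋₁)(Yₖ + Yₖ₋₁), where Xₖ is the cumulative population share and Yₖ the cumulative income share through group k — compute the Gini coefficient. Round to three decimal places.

0.438

Cumulative income shares Yₖ: 0.0170, 0.0350, 0.1040, 0.1840, 0.2860, 0.4230, 0.7000, 1.0000
Σ (Xₖ−Xₖ₋₁)(Yₖ+Yₖ₋₁) = (1/8)(0.0170+0.0000) + (1/8)(0.0350+0.0170) + (1/8)(0.1040+0.0350) + (1/8)(0.1840+0.1040) + (1/8)(0.2860+0.1840) + (1/8)(0.4230+0.2860) + (1/8)(0.7000+0.4230) + (1/8)(1.0000+0.7000)
  = 0.0021 + 0.0065 + 0.0174 + 0.0360 + 0.0587 + 0.0886 + 0.1404 + 0.2125 = 0.5622
G = 1 − 0.5622 = 0.4378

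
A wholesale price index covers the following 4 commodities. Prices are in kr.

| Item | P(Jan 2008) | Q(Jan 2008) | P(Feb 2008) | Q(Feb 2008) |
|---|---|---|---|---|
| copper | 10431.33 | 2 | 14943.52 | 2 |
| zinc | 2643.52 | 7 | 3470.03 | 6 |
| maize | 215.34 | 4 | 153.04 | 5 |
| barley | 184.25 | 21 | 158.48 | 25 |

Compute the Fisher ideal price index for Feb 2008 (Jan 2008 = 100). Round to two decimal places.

Laspeyres component (base-period weights):
ΣP(Feb 2008)Q(Jan 2008) = 14943.52×2 + 3470.03×7 + 153.04×4 + 158.48×21 = 29887.04 + 24290.21 + 612.16 + 3328.08 = 58117.49
ΣP(Jan 2008)Q(Jan 2008) = 10431.33×2 + 2643.52×7 + 215.34×4 + 184.25×21 = 20862.66 + 18504.64 + 861.36 + 3869.25 = 44097.91
L = 58117.49 / 44097.91 × 100 = 131.7919
Paasche component (current-period weights):
ΣP(Feb 2008)Q(Feb 2008) = 14943.52×2 + 3470.03×6 + 153.04×5 + 158.48×25 = 29887.04 + 20820.18 + 765.2 + 3962 = 55434.42
ΣP(Jan 2008)Q(Feb 2008) = 10431.33×2 + 2643.52×6 + 215.34×5 + 184.25×25 = 20862.66 + 15861.12 + 1076.7 + 4606.25 = 42406.73
P = 55434.42 / 42406.73 × 100 = 130.7208
Fisher = √(L × P) = √(131.7919 × 130.7208) = 131.2553

131.26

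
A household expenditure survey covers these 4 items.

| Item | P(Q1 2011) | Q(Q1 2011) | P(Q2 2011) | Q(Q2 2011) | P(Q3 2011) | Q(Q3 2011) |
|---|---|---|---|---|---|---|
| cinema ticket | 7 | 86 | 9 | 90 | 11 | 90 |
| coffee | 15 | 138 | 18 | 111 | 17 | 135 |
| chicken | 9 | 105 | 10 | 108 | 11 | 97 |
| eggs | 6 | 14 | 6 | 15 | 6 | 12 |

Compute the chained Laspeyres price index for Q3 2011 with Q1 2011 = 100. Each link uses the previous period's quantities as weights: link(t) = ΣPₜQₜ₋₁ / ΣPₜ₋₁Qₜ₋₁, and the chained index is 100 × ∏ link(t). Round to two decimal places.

Link Q1 2011→Q2 2011:
ΣP(Q2 2011)Q(Q1 2011) = 9×86 + 18×138 + 10×105 + 6×14 = 774 + 2484 + 1050 + 84 = 4392
ΣP(Q1 2011)Q(Q1 2011) = 7×86 + 15×138 + 9×105 + 6×14 = 602 + 2070 + 945 + 84 = 3701
link = 4392/3701 = 1.186706
Link Q2 2011→Q3 2011:
ΣP(Q3 2011)Q(Q2 2011) = 11×90 + 17×111 + 11×108 + 6×15 = 990 + 1887 + 1188 + 90 = 4155
ΣP(Q2 2011)Q(Q2 2011) = 9×90 + 18×111 + 10×108 + 6×15 = 810 + 1998 + 1080 + 90 = 3978
link = 4155/3978 = 1.044495
Chained index = 100 × 1.186706 × 1.044495 = 123.9508

123.95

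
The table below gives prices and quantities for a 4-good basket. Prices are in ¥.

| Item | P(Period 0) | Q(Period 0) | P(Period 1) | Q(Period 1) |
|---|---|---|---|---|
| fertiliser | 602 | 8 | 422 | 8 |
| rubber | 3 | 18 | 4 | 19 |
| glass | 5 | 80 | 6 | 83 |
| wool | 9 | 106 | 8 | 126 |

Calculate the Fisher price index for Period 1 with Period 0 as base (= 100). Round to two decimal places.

76.97

Laspeyres component (base-period weights):
ΣP(Period 1)Q(Period 0) = 422×8 + 4×18 + 6×80 + 8×106 = 3376 + 72 + 480 + 848 = 4776
ΣP(Period 0)Q(Period 0) = 602×8 + 3×18 + 5×80 + 9×106 = 4816 + 54 + 400 + 954 = 6224
L = 4776 / 6224 × 100 = 76.7352
Paasche component (current-period weights):
ΣP(Period 1)Q(Period 1) = 422×8 + 4×19 + 6×83 + 8×126 = 3376 + 76 + 498 + 1008 = 4958
ΣP(Period 0)Q(Period 1) = 602×8 + 3×19 + 5×83 + 9×126 = 4816 + 57 + 415 + 1134 = 6422
P = 4958 / 6422 × 100 = 77.2034
Fisher = √(L × P) = √(76.7352 × 77.2034) = 76.9689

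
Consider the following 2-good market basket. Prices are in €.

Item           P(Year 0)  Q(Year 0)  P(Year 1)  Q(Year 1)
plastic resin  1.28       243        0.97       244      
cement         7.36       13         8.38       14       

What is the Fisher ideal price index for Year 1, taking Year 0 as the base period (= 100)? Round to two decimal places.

84.98

Laspeyres component (base-period weights):
ΣP(Year 1)Q(Year 0) = 0.97×243 + 8.38×13 = 235.71 + 108.94 = 344.65
ΣP(Year 0)Q(Year 0) = 1.28×243 + 7.36×13 = 311.04 + 95.68 = 406.72
L = 344.65 / 406.72 × 100 = 84.7389
Paasche component (current-period weights):
ΣP(Year 1)Q(Year 1) = 0.97×244 + 8.38×14 = 236.68 + 117.32 = 354
ΣP(Year 0)Q(Year 1) = 1.28×244 + 7.36×14 = 312.32 + 103.04 = 415.36
P = 354 / 415.36 × 100 = 85.2273
Fisher = √(L × P) = √(84.7389 × 85.2273) = 84.9827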